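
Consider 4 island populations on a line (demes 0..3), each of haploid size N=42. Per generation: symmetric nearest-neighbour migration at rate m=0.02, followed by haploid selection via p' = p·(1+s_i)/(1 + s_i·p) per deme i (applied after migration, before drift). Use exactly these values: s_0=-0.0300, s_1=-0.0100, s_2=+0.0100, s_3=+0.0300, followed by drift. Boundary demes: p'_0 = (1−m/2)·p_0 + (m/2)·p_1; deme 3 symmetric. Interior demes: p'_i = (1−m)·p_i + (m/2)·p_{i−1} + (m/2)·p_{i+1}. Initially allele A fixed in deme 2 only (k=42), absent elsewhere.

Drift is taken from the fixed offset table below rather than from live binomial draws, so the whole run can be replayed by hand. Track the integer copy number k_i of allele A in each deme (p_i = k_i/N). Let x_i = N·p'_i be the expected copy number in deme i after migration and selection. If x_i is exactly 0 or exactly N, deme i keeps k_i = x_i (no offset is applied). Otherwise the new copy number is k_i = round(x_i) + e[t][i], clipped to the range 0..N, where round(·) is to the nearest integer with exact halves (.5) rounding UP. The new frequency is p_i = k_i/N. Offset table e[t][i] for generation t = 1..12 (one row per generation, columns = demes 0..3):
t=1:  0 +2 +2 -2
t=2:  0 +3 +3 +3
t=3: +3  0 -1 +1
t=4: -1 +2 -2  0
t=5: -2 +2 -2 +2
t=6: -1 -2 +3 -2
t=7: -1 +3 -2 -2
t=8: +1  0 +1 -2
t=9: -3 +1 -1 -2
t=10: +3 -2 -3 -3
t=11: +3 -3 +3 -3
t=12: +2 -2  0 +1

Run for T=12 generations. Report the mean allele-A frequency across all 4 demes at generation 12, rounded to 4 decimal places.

0.2679

t=0: k=[0 0 42 0]
t=1: x=[0.0000 0.4158 41.1682 0.4325] k=[0 2 42 0]
t=2: x=[0.0194 2.3575 41.1880 0.4325] k=[0 5 42 3]
t=3: x=[0.0485 5.2735 41.2474 3.4833] k=[3 5 40 4]
t=4: x=[2.9357 5.2834 39.3151 4.4769] k=[2 7 37 4]
t=5: x=[1.9914 7.1899 36.4183 4.4461] k=[0 9 34 6]
t=6: x=[0.0873 9.0882 33.5374 6.4395] k=[0 7 37 4]
t=7: x=[0.0679 7.1700 36.4183 4.4461] k=[0 10 34 2]
t=8: x=[0.0970 10.0629 33.5076 2.3856] k=[1 10 35 0]
t=9: x=[1.0581 10.0828 34.4617 0.3604] k=[0 11 33 0]
t=10: x=[0.1067 11.0281 32.5232 0.3398] k=[3 9 30 0]
t=11: x=[2.9747 9.0783 29.5772 0.3089] k=[6 6 33 0]
t=12: x=[5.8451 6.2166 32.4735 0.3398] k=[8 4 32 1]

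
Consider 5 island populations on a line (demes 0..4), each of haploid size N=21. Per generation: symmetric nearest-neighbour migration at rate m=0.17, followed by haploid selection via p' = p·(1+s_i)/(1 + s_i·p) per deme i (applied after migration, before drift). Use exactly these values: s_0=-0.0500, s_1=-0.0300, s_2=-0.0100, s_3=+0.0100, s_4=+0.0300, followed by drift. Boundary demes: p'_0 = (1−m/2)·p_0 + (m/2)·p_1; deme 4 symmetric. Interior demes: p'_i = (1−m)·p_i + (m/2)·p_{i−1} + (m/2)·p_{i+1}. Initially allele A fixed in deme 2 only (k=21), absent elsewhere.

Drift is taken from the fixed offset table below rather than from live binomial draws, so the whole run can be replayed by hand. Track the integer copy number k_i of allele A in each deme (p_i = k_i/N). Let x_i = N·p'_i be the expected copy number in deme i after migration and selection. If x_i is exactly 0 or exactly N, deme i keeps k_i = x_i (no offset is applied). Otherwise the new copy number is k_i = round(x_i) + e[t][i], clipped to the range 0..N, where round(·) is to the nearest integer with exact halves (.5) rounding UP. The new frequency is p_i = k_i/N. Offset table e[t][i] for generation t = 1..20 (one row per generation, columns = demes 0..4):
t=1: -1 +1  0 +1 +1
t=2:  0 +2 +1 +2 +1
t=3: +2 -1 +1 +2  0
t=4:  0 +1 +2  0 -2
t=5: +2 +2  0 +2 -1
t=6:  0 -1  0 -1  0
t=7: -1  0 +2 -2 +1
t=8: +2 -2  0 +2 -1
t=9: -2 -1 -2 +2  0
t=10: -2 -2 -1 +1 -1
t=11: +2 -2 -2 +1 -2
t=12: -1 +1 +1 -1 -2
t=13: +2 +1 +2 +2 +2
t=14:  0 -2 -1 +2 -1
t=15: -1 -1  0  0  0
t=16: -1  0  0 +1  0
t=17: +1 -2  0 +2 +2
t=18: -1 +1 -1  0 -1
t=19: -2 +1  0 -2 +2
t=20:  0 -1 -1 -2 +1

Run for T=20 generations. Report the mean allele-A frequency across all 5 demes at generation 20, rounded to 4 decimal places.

0.2476

t=0: k=[0 0 21 0 0]
t=1: x=[0.0000 1.7359 17.4001 1.8013 0.0000] k=[0 3 17 3 0]
t=2: x=[0.2424 3.8385 14.5753 3.9669 0.2626] k=[0 6 16 6 1]
t=3: x=[0.4851 6.2060 14.2541 6.4695 1.4648] k=[2 5 15 8 1]
t=4: x=[2.1538 5.4709 13.5066 8.0493 1.6391] k=[2 6 16 8 0]
t=5: x=[2.2355 6.3740 14.4247 8.0493 0.6997] k=[4 8 14 10 0]
t=6: x=[4.1660 8.0185 13.1005 9.5418 0.8744] k=[4 7 13 9 1]
t=7: x=[4.0836 7.1111 12.0985 8.7107 1.7263] k=[3 7 14 7 3]
t=8: x=[3.1984 7.1111 12.7597 7.3023 3.4239] k=[5 5 13 9 2]
t=9: x=[4.8072 5.5547 11.9282 8.7958 2.6630] k=[3 5 10 11 3]
t=10: x=[3.0344 5.1359 9.6076 10.2872 3.7706] k=[1 3 9 11 3]
t=11: x=[1.1146 3.2553 8.6089 10.2022 3.7706] k=[3 1 7 11 2]
t=12: x=[2.7067 1.6335 6.7838 9.9471 2.8367] k=[2 3 8 9 1]
t=13: x=[1.9906 3.2553 7.6112 8.2849 1.7263] k=[4 4 10 10 4]
t=14: x=[3.8365 4.4031 9.4377 9.5418 4.6156] k=[4 2 8 12 4]
t=15: x=[3.6720 2.6096 7.7807 11.0321 4.7884] k=[3 2 8 11 5]
t=16: x=[2.7886 2.5265 7.6959 10.2872 5.6310] k=[2 3 8 11 6]
t=17: x=[1.9906 3.2553 7.7807 10.3722 6.5576] k=[3 1 8 12 9]
t=18: x=[2.7067 1.7164 7.6959 11.4568 9.4083] k=[2 3 7 11 8]
t=19: x=[1.9906 3.1721 6.9532 10.4572 8.4035] k=[0 4 7 8 10]
t=20: x=[0.3233 3.8189 6.7838 8.1345 9.9847] k=[0 3 6 6 11]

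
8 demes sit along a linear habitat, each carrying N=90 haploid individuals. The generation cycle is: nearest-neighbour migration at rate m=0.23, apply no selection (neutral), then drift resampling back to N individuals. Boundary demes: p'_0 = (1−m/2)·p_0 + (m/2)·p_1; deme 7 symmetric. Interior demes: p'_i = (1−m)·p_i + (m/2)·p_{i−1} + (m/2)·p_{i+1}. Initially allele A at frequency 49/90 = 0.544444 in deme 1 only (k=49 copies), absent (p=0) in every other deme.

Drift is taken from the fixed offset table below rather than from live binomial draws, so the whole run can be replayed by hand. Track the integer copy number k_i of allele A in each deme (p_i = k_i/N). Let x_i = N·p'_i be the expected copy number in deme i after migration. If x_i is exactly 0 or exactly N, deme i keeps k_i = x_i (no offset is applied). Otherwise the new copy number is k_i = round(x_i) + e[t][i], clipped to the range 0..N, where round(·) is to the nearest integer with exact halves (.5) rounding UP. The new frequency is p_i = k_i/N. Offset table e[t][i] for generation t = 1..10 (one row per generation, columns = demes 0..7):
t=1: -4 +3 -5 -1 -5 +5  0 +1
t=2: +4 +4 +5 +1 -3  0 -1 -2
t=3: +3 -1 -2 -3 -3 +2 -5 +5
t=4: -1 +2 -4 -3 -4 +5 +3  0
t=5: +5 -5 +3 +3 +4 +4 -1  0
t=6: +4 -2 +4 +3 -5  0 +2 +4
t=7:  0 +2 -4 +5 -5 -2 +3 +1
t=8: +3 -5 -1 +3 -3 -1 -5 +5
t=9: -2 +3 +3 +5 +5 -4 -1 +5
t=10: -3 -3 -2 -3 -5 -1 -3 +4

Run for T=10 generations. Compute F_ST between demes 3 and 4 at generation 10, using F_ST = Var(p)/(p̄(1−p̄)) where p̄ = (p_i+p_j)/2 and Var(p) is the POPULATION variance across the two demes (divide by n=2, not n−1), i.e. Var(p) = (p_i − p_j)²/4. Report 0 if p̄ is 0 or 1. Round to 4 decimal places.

0.0557

t=0: k=[0 49 0 0 0 0 0 0]
t=1: x=[5.6350 37.7300 5.6350 0.0000 0.0000 0.0000 0.0000 0.0000] k=[2 41 1 0 0 0 0 0]
t=2: x=[6.4850 31.9150 5.4850 0.1150 0.0000 0.0000 0.0000 0.0000] k=[10 36 10 1 0 0 0 0]
t=3: x=[12.9900 30.0200 11.9550 1.9200 0.1150 0.0000 0.0000 0.0000] k=[16 29 10 0 0 0 0 0]
t=4: x=[17.4950 25.3200 11.0350 1.1500 0.0000 0.0000 0.0000 0.0000] k=[16 27 7 0 0 0 0 0]
t=5: x=[17.2650 23.4350 8.4950 0.8050 0.0000 0.0000 0.0000 0.0000] k=[22 18 11 4 0 0 0 0]
t=6: x=[21.5400 17.6550 11.0000 4.3450 0.4600 0.0000 0.0000 0.0000] k=[26 16 15 7 0 0 0 0]
t=7: x=[24.8500 17.0350 14.1950 7.1150 0.8050 0.0000 0.0000 0.0000] k=[25 19 10 12 0 0 0 0]
t=8: x=[24.3100 18.6550 11.2650 10.3900 1.3800 0.0000 0.0000 0.0000] k=[27 14 10 13 0 0 0 0]
t=9: x=[25.5050 15.0350 10.8050 11.1600 1.4950 0.0000 0.0000 0.0000] k=[24 18 14 16 6 0 0 0]
t=10: x=[23.3100 18.2300 14.6900 14.6200 6.4600 0.6900 0.0000 0.0000] k=[20 15 13 12 1 0 0 0]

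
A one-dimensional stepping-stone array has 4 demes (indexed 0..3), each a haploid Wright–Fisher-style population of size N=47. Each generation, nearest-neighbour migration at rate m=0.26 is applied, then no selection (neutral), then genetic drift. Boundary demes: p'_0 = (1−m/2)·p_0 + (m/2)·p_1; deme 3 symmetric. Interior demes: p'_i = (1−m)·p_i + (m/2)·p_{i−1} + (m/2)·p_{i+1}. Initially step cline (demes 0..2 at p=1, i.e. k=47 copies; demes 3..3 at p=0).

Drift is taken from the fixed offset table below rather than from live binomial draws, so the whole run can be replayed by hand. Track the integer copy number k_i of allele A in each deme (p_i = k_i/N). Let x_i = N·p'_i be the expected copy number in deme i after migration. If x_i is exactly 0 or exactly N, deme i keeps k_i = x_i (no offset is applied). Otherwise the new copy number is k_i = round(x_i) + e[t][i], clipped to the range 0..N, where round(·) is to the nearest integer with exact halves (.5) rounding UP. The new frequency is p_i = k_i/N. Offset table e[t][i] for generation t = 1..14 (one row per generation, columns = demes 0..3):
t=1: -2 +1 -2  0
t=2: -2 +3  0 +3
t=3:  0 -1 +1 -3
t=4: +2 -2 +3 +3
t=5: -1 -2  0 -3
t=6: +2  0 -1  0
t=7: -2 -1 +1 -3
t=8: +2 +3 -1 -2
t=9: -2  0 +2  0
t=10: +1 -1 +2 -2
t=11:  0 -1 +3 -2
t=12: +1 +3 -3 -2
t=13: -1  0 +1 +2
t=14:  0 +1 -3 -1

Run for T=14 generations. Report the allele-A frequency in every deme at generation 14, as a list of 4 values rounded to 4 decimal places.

[0.8723, 0.8511, 0.6170, 0.4894]

t=0: k=[47 47 47 0]
t=1: x=[47.0000 47.0000 40.8900 6.1100] k=[47 47 39 6]
t=2: x=[47.0000 45.9600 35.7500 10.2900] k=[47 47 36 13]
t=3: x=[47.0000 45.5700 34.4400 15.9900] k=[47 45 35 13]
t=4: x=[46.7400 43.9600 33.4400 15.8600] k=[47 42 36 19]
t=5: x=[46.3500 41.8700 34.5700 21.2100] k=[45 40 35 18]
t=6: x=[44.3500 40.0000 33.4400 20.2100] k=[46 40 32 20]
t=7: x=[45.2200 39.7400 31.4800 21.5600] k=[43 39 32 19]
t=8: x=[42.4800 38.6100 31.2200 20.6900] k=[44 42 30 19]
t=9: x=[43.7400 40.7000 30.1300 20.4300] k=[42 41 32 20]
t=10: x=[41.8700 39.9600 31.6100 21.5600] k=[43 39 34 20]
t=11: x=[42.4800 38.8700 32.8300 21.8200] k=[42 38 36 20]
t=12: x=[41.4800 38.2600 34.1800 22.0800] k=[42 41 31 20]
t=13: x=[41.8700 39.8300 30.8700 21.4300] k=[41 40 32 23]
t=14: x=[40.8700 39.0900 31.8700 24.1700] k=[41 40 29 23]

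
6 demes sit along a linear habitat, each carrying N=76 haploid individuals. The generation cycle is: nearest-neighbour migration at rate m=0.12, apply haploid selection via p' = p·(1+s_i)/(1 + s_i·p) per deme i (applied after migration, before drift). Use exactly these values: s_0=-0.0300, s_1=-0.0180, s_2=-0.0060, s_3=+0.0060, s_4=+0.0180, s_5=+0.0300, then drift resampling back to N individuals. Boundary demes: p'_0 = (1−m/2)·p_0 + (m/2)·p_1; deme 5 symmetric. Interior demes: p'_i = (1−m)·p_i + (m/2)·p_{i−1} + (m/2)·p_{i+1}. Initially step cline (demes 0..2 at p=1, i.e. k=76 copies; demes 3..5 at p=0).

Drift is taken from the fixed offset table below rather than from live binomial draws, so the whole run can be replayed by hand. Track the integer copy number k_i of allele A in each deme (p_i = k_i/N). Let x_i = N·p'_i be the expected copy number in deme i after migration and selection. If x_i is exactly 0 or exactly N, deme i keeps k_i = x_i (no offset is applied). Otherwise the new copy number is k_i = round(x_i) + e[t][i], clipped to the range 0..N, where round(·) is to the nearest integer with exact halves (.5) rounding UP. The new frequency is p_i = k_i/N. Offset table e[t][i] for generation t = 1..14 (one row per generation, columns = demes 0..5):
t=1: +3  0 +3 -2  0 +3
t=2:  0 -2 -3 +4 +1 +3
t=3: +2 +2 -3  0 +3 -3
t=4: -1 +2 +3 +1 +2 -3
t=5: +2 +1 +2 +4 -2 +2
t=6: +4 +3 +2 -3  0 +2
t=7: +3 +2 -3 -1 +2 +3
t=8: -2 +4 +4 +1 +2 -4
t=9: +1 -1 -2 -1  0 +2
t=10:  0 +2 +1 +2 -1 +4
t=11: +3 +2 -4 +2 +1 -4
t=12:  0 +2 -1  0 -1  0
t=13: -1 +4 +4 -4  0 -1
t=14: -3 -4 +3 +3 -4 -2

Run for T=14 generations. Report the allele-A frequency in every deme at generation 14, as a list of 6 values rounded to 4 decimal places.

t=0: k=[76 76 76 0 0 0]
t=1: x=[76.0000 76.0000 71.4141 4.5857 0.0000 0.0000] k=[76 76 74 3 0 0]
t=2: x=[76.0000 75.8778 69.8259 7.1185 0.1832 0.0000] k=[76 74 67 11 1 0]
t=3: x=[75.8763 73.6591 63.9993 13.8275 1.5671 0.0618] k=[76 76 61 14 5 0]
t=4: x=[76.0000 75.0837 59.0007 16.3567 5.3277 0.3090] k=[76 76 62 17 7 0]
t=5: x=[76.0000 75.1448 60.0643 19.1857 7.2968 0.4325] k=[76 76 62 23 5 2]
t=6: x=[76.0000 75.1448 60.4256 24.3589 5.9978 2.2435] k=[76 76 62 21 6 4]
t=7: x=[76.0000 75.1448 60.3052 22.6550 6.8910 4.2367] k=[76 76 57 22 9 7]
t=8: x=[76.0000 74.8394 55.9513 23.4168 9.8114 7.3130] k=[76 76 60 24 12 3]
t=9: x=[76.0000 75.0226 58.7198 25.5413 12.3636 3.6411] k=[76 74 57 25 12 6]
t=10: x=[75.8763 73.0489 56.0115 26.2427 12.6065 6.5344] k=[76 75 57 28 12 11]
t=11: x=[75.9381 73.9440 56.2522 28.8870 13.0922 11.3423] k=[76 76 52 31 14 7]
t=12: x=[76.0000 74.5341 52.0815 31.3501 14.8116 7.6203] k=[76 76 51 31 14 8]
t=13: x=[76.0000 74.4731 51.1996 31.2901 14.8722 8.5825] k=[76 76 55 27 15 8]
t=14: x=[76.0000 74.7173 54.4873 28.0658 15.5192 8.6439] k=[76 71 57 31 12 7]

[1.0000, 0.9342, 0.7500, 0.4079, 0.1579, 0.0921]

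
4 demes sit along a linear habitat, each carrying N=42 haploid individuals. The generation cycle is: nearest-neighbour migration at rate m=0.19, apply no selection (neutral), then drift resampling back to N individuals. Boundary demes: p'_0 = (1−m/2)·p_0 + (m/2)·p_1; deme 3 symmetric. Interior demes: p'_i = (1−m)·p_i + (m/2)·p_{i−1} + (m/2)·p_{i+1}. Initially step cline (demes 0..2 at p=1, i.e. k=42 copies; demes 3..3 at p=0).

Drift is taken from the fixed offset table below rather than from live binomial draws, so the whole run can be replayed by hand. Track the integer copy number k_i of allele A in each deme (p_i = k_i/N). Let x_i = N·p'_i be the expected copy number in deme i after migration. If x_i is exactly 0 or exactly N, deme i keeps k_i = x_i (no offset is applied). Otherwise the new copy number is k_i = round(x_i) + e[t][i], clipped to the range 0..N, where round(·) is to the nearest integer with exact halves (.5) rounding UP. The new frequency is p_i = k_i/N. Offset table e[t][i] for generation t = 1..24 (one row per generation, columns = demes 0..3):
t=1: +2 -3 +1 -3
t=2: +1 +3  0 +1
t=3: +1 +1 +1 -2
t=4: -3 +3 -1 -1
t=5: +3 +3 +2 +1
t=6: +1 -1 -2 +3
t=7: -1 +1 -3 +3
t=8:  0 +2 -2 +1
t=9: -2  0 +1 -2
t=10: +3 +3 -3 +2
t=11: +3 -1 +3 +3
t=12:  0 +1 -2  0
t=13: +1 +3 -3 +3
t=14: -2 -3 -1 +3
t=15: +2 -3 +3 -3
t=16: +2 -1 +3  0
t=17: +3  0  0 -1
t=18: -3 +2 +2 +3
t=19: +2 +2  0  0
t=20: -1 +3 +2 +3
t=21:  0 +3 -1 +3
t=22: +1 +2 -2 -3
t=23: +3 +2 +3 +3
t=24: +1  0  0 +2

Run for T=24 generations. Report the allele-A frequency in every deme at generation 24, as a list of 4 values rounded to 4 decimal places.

[1.0000, 1.0000, 0.9286, 0.9524]

t=0: k=[42 42 42 0]
t=1: x=[42.0000 42.0000 38.0100 3.9900] k=[42 42 39 1]
t=2: x=[42.0000 41.7150 35.6750 4.6100] k=[42 42 36 6]
t=3: x=[42.0000 41.4300 33.7200 8.8500] k=[42 42 35 7]
t=4: x=[42.0000 41.3350 33.0050 9.6600] k=[42 42 32 9]
t=5: x=[42.0000 41.0500 30.7650 11.1850] k=[42 42 33 12]
t=6: x=[42.0000 41.1450 31.8600 13.9950] k=[42 40 30 17]
t=7: x=[41.8100 39.2400 29.7150 18.2350] k=[41 40 27 21]
t=8: x=[40.9050 38.8600 27.6650 21.5700] k=[41 41 26 23]
t=9: x=[41.0000 39.5750 27.1400 23.2850] k=[39 40 28 21]
t=10: x=[39.0950 38.7650 28.4750 21.6650] k=[42 42 25 24]
t=11: x=[42.0000 40.3850 26.5200 24.0950] k=[42 39 30 27]
t=12: x=[41.7150 38.4300 30.5700 27.2850] k=[42 39 29 27]
t=13: x=[41.7150 38.3350 29.7600 27.1900] k=[42 41 27 30]
t=14: x=[41.9050 39.7650 28.6150 29.7150] k=[40 37 28 33]
t=15: x=[39.7150 36.4300 29.3300 32.5250] k=[42 33 32 30]
t=16: x=[41.1450 33.7600 31.9050 30.1900] k=[42 33 35 30]
t=17: x=[41.1450 34.0450 34.3350 30.4750] k=[42 34 34 29]
t=18: x=[41.2400 34.7600 33.5250 29.4750] k=[38 37 36 32]
t=19: x=[37.9050 37.0000 35.7150 32.3800] k=[40 39 36 32]
t=20: x=[39.9050 38.8100 35.9050 32.3800] k=[39 42 38 35]
t=21: x=[39.2850 41.3350 38.0950 35.2850] k=[39 42 37 38]
t=22: x=[39.2850 41.2400 37.5700 37.9050] k=[40 42 36 35]
t=23: x=[40.1900 41.2400 36.4750 35.0950] k=[42 42 39 38]
t=24: x=[42.0000 41.7150 39.1900 38.0950] k=[42 42 39 40]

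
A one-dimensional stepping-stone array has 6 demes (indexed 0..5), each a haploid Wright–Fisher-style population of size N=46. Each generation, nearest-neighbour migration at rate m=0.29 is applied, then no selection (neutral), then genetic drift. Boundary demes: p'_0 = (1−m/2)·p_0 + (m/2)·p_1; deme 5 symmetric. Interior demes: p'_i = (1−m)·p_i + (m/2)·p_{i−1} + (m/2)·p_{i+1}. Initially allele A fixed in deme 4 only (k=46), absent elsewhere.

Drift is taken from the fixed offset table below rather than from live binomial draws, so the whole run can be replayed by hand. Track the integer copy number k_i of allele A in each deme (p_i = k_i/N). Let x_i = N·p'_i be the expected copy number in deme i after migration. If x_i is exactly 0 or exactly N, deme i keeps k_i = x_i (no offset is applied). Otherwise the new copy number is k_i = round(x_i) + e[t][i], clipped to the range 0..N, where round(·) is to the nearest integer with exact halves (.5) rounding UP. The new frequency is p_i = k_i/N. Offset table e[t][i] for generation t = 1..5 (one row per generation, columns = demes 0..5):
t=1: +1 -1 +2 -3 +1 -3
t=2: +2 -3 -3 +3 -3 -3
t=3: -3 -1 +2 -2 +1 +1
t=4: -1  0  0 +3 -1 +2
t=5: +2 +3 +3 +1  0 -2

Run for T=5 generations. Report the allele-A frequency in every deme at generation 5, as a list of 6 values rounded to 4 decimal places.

t=0: k=[0 0 0 0 46 0]
t=1: x=[0.0000 0.0000 0.0000 6.6700 32.6600 6.6700] k=[0 0 0 4 34 4]
t=2: x=[0.0000 0.0000 0.5800 7.7700 25.3000 8.3500] k=[0 0 0 11 22 5]
t=3: x=[0.0000 0.0000 1.5950 11.0000 17.9400 7.4650] k=[0 0 4 9 19 8]
t=4: x=[0.0000 0.5800 4.1450 9.7250 15.9550 9.5950] k=[0 1 4 13 15 12]
t=5: x=[0.1450 1.2900 4.8700 11.9850 14.2750 12.4350] k=[2 4 8 13 14 10]

[0.0435, 0.0870, 0.1739, 0.2826, 0.3043, 0.2174]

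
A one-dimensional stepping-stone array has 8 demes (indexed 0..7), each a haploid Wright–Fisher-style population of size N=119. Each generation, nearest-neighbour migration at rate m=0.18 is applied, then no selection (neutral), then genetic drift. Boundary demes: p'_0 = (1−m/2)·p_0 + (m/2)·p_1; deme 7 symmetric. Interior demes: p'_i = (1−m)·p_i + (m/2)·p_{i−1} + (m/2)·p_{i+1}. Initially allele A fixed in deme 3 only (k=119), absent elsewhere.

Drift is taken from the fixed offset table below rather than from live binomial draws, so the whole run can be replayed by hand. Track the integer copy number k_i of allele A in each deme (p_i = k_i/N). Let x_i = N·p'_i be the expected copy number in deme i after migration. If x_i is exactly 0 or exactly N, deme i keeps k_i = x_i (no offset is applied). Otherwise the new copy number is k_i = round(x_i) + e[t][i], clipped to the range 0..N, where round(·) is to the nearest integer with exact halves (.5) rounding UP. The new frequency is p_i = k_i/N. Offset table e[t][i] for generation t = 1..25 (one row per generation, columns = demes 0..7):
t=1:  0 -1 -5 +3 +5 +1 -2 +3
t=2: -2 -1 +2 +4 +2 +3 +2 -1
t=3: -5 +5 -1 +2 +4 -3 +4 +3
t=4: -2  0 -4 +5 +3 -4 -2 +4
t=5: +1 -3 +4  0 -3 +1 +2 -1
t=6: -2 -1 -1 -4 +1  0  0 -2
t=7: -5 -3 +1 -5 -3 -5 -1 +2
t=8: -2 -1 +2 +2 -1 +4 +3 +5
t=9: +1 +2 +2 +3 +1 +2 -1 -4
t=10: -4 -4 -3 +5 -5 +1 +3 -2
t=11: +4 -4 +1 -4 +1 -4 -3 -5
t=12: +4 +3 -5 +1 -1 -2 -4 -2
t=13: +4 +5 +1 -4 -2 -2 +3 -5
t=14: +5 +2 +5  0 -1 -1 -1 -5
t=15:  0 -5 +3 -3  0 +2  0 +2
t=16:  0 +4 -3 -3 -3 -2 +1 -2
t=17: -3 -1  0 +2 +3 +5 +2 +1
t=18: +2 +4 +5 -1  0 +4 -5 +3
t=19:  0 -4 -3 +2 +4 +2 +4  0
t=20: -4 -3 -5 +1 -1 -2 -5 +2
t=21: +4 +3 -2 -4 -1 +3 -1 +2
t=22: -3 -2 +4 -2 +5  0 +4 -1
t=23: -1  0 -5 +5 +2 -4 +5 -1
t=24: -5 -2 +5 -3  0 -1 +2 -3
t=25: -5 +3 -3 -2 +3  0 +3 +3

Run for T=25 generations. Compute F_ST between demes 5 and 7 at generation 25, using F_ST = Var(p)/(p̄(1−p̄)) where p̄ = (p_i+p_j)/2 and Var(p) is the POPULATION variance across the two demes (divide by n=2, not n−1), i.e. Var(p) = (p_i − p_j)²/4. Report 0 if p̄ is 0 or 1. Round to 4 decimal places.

t=0: k=[0 0 0 119 0 0 0 0]
t=1: x=[0.0000 0.0000 10.7100 97.5800 10.7100 0.0000 0.0000 0.0000] k=[0 0 6 101 16 0 0 0]
t=2: x=[0.0000 0.5400 14.0100 84.8000 22.2100 1.4400 0.0000 0.0000] k=[0 0 16 89 24 4 0 0]
t=3: x=[0.0000 1.4400 21.1300 76.5800 28.0500 5.4400 0.3600 0.0000] k=[0 6 20 79 32 2 4 0]
t=4: x=[0.5400 6.7200 24.0500 69.4600 33.5300 4.8800 3.4600 0.3600] k=[0 7 20 74 37 1 1 4]
t=5: x=[0.6300 7.5400 23.6900 65.8100 37.0900 4.2400 1.2700 3.7300] k=[2 5 28 66 34 5 3 3]
t=6: x=[2.2700 6.8000 29.3500 59.7000 34.2700 7.4300 3.1800 3.0000] k=[0 6 28 56 35 7 3 1]
t=7: x=[0.5400 7.4400 28.5400 51.5900 34.3700 9.1600 3.1800 1.1800] k=[0 4 30 47 31 4 2 3]
t=8: x=[0.3600 5.9800 29.1900 44.0300 30.0100 6.2500 2.2700 2.9100] k=[0 5 31 46 29 10 5 8]
t=9: x=[0.4500 6.8900 30.0100 43.1200 28.8200 11.2600 5.7200 7.7300] k=[1 9 32 46 30 13 5 4]
t=10: x=[1.7200 10.3500 31.1900 43.3000 29.9100 13.8100 5.6300 4.0900] k=[0 6 28 48 25 15 9 2]
t=11: x=[0.5400 7.4400 27.8200 44.1300 26.1700 15.3600 8.9100 2.6300] k=[5 3 29 40 27 11 6 0]
t=12: x=[4.8200 5.5200 27.6500 37.8400 26.7300 11.9900 5.9100 0.5400] k=[9 9 23 39 26 10 2 0]
t=13: x=[9.0000 10.2600 23.1800 36.3900 25.7300 10.7200 2.5400 0.1800] k=[13 15 24 32 24 9 6 0]
t=14: x=[13.1800 15.6300 23.9100 30.5600 23.3700 10.0800 5.7300 0.5400] k=[18 18 29 31 22 9 5 0]
t=15: x=[18.0000 18.9900 28.1900 30.0100 21.6400 9.8100 4.9100 0.4500] k=[18 14 31 27 22 12 5 2]
t=16: x=[17.6400 15.8900 29.1100 26.9100 21.5500 12.2700 5.3600 2.2700] k=[18 20 26 24 19 10 6 0]
t=17: x=[18.1800 20.3600 25.2800 23.7300 18.6400 10.4500 5.8200 0.5400] k=[15 19 25 26 22 15 8 2]
t=18: x=[15.3600 19.1800 24.5500 25.5500 21.7300 15.0000 8.0900 2.5400] k=[17 23 30 25 22 19 3 6]
t=19: x=[17.5400 23.0900 28.9200 25.1800 22.0000 17.8300 4.7100 5.7300] k=[18 19 26 27 26 20 9 6]
t=20: x=[18.0900 19.5400 25.4600 26.8200 25.5500 19.5500 9.7200 6.2700] k=[14 17 20 28 25 18 5 8]
t=21: x=[14.2700 17.0000 20.4500 27.0100 24.6400 17.4600 6.4400 7.7300] k=[18 20 18 23 24 20 5 10]
t=22: x=[18.1800 19.6400 18.6300 22.6400 23.5500 19.0100 6.8000 9.5500] k=[15 18 23 21 29 19 11 9]
t=23: x=[15.2700 18.1800 22.3700 21.9000 27.3800 19.1800 11.5400 9.1800] k=[14 18 17 27 29 15 17 8]
t=24: x=[14.3600 17.5500 17.9900 26.2800 27.5600 16.4400 16.0100 8.8100] k=[9 16 23 23 28 15 18 6]
t=25: x=[9.6300 16.0000 22.3700 23.4500 26.3800 16.4400 16.6500 7.0800] k=[5 19 19 21 29 16 20 10]

0.0065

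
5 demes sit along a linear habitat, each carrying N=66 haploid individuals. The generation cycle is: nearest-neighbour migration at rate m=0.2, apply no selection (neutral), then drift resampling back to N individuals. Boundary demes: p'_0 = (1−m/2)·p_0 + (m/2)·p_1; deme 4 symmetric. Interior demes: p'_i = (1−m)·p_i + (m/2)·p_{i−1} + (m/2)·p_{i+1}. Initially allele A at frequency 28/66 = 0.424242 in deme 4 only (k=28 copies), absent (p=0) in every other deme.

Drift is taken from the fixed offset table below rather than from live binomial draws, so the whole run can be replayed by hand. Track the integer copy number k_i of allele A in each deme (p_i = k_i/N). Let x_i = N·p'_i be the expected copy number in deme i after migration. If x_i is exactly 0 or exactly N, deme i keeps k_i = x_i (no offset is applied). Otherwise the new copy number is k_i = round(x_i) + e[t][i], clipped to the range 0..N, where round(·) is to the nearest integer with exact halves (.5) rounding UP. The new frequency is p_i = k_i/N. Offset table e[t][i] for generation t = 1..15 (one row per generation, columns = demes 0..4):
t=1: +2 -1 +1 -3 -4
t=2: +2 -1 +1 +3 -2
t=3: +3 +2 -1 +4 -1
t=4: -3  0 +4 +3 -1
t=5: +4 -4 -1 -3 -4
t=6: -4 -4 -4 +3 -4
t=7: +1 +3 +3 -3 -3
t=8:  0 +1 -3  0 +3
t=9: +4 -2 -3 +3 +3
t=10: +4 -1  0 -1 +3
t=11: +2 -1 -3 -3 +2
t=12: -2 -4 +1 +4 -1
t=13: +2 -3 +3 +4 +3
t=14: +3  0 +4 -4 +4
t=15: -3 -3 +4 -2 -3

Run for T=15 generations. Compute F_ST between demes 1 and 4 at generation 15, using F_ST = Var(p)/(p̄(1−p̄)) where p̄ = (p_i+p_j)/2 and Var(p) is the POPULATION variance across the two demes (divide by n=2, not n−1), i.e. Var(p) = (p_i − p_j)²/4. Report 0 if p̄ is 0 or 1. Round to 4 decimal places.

t=0: k=[0 0 0 0 28]
t=1: x=[0.0000 0.0000 0.0000 2.8000 25.2000] k=[0 0 0 0 21]
t=2: x=[0.0000 0.0000 0.0000 2.1000 18.9000] k=[0 0 0 5 17]
t=3: x=[0.0000 0.0000 0.5000 5.7000 15.8000] k=[0 0 0 10 15]
t=4: x=[0.0000 0.0000 1.0000 9.5000 14.5000] k=[0 0 5 13 14]
t=5: x=[0.0000 0.5000 5.3000 12.3000 13.9000] k=[0 0 4 9 10]
t=6: x=[0.0000 0.4000 4.1000 8.6000 9.9000] k=[0 0 0 12 6]
t=7: x=[0.0000 0.0000 1.2000 10.2000 6.6000] k=[0 0 4 7 4]
t=8: x=[0.0000 0.4000 3.9000 6.4000 4.3000] k=[0 1 1 6 7]
t=9: x=[0.1000 0.9000 1.5000 5.6000 6.9000] k=[4 0 0 9 10]
t=10: x=[3.6000 0.4000 0.9000 8.2000 9.9000] k=[8 0 1 7 13]
t=11: x=[7.2000 0.9000 1.5000 7.0000 12.4000] k=[9 0 0 4 14]
t=12: x=[8.1000 0.9000 0.4000 4.6000 13.0000] k=[6 0 1 9 12]
t=13: x=[5.4000 0.7000 1.7000 8.5000 11.7000] k=[7 0 5 13 15]
t=14: x=[6.3000 1.2000 5.3000 12.4000 14.8000] k=[9 1 9 8 19]
t=15: x=[8.2000 2.6000 8.1000 9.2000 17.9000] k=[5 0 12 7 15]

0.1282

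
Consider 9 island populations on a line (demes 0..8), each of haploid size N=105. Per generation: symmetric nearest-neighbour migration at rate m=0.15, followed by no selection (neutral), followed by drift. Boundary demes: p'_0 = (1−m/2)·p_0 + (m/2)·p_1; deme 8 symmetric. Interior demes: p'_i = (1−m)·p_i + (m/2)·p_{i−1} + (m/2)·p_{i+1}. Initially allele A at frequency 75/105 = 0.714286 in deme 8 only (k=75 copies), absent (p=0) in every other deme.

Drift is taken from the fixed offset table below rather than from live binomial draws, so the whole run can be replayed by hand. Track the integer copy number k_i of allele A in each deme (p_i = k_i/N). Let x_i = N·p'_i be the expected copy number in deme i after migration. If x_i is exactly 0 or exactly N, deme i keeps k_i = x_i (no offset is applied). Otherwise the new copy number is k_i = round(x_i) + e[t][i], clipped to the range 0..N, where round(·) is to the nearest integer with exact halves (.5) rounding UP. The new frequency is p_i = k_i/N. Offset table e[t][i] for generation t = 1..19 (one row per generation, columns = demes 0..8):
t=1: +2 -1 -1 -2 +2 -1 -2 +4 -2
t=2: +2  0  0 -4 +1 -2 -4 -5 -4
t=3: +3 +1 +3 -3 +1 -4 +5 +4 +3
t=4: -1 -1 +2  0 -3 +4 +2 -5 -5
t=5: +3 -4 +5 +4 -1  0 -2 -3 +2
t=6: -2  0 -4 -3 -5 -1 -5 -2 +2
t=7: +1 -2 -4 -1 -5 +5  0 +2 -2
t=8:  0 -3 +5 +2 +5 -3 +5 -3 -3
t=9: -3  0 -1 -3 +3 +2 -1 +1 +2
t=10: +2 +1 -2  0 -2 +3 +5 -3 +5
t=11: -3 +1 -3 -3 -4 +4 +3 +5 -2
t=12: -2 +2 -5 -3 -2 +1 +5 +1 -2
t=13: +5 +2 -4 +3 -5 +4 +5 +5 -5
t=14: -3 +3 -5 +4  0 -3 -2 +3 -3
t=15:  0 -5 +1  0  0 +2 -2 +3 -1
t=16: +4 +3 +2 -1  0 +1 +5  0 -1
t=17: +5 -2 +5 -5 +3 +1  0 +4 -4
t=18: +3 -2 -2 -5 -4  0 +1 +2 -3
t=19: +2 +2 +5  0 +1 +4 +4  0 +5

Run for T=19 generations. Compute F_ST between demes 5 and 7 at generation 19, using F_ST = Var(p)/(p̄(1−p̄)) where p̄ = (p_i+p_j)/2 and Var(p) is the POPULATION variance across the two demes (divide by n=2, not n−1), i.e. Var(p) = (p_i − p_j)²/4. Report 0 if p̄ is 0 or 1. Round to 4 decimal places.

t=0: k=[0 0 0 0 0 0 0 0 75]
t=1: x=[0.0000 0.0000 0.0000 0.0000 0.0000 0.0000 0.0000 5.6250 69.3750] k=[0 0 0 0 0 0 0 10 67]
t=2: x=[0.0000 0.0000 0.0000 0.0000 0.0000 0.0000 0.7500 13.5250 62.7250] k=[0 0 0 0 0 0 0 9 59]
t=3: x=[0.0000 0.0000 0.0000 0.0000 0.0000 0.0000 0.6750 12.0750 55.2500] k=[0 0 0 0 0 0 6 16 58]
t=4: x=[0.0000 0.0000 0.0000 0.0000 0.0000 0.4500 6.3000 18.4000 54.8500] k=[0 0 0 0 0 4 8 13 50]
t=5: x=[0.0000 0.0000 0.0000 0.0000 0.3000 4.0000 8.0750 15.4000 47.2250] k=[0 0 0 0 0 4 6 12 49]
t=6: x=[0.0000 0.0000 0.0000 0.0000 0.3000 3.8500 6.3000 14.3250 46.2250] k=[0 0 0 0 0 3 1 12 48]
t=7: x=[0.0000 0.0000 0.0000 0.0000 0.2250 2.6250 1.9750 13.8750 45.3000] k=[0 0 0 0 0 8 2 16 43]
t=8: x=[0.0000 0.0000 0.0000 0.0000 0.6000 6.9500 3.5000 16.9750 40.9750] k=[0 0 0 0 6 4 9 14 38]
t=9: x=[0.0000 0.0000 0.0000 0.4500 5.4000 4.5250 9.0000 15.4250 36.2000] k=[0 0 0 0 8 7 8 16 38]
t=10: x=[0.0000 0.0000 0.0000 0.6000 7.3250 7.1500 8.5250 17.0500 36.3500] k=[0 0 0 1 5 10 14 14 41]
t=11: x=[0.0000 0.0000 0.0750 1.2250 5.0750 9.9250 13.7000 16.0250 38.9750] k=[0 0 0 0 1 14 17 21 37]
t=12: x=[0.0000 0.0000 0.0000 0.0750 1.9000 13.2500 17.0750 21.9000 35.8000] k=[0 0 0 0 0 14 22 23 34]
t=13: x=[0.0000 0.0000 0.0000 0.0000 1.0500 13.5500 21.4750 23.7500 33.1750] k=[0 0 0 0 0 18 26 29 28]
t=14: x=[0.0000 0.0000 0.0000 0.0000 1.3500 17.2500 25.6250 28.7000 28.0750] k=[0 0 0 0 1 14 24 32 25]
t=15: x=[0.0000 0.0000 0.0000 0.0750 1.9000 13.7750 23.8500 30.8750 25.5250] k=[0 0 0 0 2 16 22 34 25]
t=16: x=[0.0000 0.0000 0.0000 0.1500 2.9000 15.4000 22.4500 32.4250 25.6750] k=[0 0 0 0 3 16 27 32 25]
t=17: x=[0.0000 0.0000 0.0000 0.2250 3.7500 15.8500 26.5500 31.1000 25.5250] k=[0 0 0 0 7 17 27 35 22]
t=18: x=[0.0000 0.0000 0.0000 0.5250 7.2250 17.0000 26.8500 33.4250 22.9750] k=[0 0 0 0 3 17 28 35 20]
t=19: x=[0.0000 0.0000 0.0000 0.2250 3.8250 16.7750 27.7000 33.3500 21.1250] k=[0 0 0 0 5 21 32 33 26]

0.0171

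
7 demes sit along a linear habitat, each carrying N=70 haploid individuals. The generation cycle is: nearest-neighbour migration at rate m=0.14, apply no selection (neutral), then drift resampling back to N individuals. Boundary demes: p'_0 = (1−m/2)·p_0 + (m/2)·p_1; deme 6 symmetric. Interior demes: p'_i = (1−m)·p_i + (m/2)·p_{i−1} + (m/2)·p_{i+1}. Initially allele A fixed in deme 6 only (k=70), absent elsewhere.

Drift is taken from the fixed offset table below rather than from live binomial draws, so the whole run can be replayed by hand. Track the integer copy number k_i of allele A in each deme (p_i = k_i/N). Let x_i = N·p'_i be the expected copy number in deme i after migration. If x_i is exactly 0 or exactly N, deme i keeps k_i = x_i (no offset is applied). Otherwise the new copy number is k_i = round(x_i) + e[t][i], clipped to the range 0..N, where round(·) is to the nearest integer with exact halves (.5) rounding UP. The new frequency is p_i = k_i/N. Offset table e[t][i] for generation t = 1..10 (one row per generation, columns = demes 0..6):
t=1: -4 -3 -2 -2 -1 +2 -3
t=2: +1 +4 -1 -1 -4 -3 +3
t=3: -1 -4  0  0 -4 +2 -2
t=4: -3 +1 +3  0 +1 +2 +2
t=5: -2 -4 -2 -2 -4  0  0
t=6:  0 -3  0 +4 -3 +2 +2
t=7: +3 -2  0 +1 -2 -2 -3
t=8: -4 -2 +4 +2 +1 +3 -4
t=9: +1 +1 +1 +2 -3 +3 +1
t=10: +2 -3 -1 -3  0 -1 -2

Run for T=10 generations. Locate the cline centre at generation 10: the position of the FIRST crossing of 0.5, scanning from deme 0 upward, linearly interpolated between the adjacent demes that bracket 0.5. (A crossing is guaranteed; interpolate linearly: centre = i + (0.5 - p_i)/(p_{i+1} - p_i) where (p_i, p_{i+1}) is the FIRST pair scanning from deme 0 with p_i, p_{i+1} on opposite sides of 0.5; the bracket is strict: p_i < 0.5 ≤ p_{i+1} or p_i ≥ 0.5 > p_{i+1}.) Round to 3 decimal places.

5.846

t=0: k=[0 0 0 0 0 0 70]
t=1: x=[0.0000 0.0000 0.0000 0.0000 0.0000 4.9000 65.1000] k=[0 0 0 0 0 7 62]
t=2: x=[0.0000 0.0000 0.0000 0.0000 0.4900 10.3600 58.1500] k=[0 0 0 0 0 7 61]
t=3: x=[0.0000 0.0000 0.0000 0.0000 0.4900 10.2900 57.2200] k=[0 0 0 0 0 12 55]
t=4: x=[0.0000 0.0000 0.0000 0.0000 0.8400 14.1700 51.9900] k=[0 0 0 0 2 16 54]
t=5: x=[0.0000 0.0000 0.0000 0.1400 2.8400 17.6800 51.3400] k=[0 0 0 0 0 18 51]
t=6: x=[0.0000 0.0000 0.0000 0.0000 1.2600 19.0500 48.6900] k=[0 0 0 0 0 21 51]
t=7: x=[0.0000 0.0000 0.0000 0.0000 1.4700 21.6300 48.9000] k=[0 0 0 0 0 20 46]
t=8: x=[0.0000 0.0000 0.0000 0.0000 1.4000 20.4200 44.1800] k=[0 0 0 0 2 23 40]
t=9: x=[0.0000 0.0000 0.0000 0.1400 3.3300 22.7200 38.8100] k=[0 0 0 2 0 26 40]
t=10: x=[0.0000 0.0000 0.1400 1.7200 1.9600 25.1600 39.0200] k=[0 0 0 0 2 24 37]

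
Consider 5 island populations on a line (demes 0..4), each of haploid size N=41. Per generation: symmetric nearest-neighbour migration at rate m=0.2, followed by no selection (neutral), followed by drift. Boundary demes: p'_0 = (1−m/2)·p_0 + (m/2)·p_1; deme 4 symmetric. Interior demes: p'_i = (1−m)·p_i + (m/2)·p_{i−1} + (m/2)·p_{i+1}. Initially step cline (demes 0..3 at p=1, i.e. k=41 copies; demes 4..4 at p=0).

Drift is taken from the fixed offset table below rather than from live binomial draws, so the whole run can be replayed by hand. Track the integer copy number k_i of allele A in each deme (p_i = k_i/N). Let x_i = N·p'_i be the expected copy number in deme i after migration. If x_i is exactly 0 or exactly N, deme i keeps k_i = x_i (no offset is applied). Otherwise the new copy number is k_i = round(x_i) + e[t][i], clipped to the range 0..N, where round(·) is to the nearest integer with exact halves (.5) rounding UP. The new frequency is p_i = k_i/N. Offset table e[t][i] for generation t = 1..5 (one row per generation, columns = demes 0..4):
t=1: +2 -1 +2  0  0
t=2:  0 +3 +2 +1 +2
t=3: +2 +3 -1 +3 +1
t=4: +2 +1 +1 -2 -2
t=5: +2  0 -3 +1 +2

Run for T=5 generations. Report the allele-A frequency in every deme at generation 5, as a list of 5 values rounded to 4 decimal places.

[1.0000, 1.0000, 0.8780, 0.7805, 0.4146]

t=0: k=[41 41 41 41 0]
t=1: x=[41.0000 41.0000 41.0000 36.9000 4.1000] k=[41 41 41 37 4]
t=2: x=[41.0000 41.0000 40.6000 34.1000 7.3000] k=[41 41 41 35 9]
t=3: x=[41.0000 41.0000 40.4000 33.0000 11.6000] k=[41 41 39 36 13]
t=4: x=[41.0000 40.8000 38.9000 34.0000 15.3000] k=[41 41 40 32 13]
t=5: x=[41.0000 40.9000 39.3000 30.9000 14.9000] k=[41 41 36 32 17]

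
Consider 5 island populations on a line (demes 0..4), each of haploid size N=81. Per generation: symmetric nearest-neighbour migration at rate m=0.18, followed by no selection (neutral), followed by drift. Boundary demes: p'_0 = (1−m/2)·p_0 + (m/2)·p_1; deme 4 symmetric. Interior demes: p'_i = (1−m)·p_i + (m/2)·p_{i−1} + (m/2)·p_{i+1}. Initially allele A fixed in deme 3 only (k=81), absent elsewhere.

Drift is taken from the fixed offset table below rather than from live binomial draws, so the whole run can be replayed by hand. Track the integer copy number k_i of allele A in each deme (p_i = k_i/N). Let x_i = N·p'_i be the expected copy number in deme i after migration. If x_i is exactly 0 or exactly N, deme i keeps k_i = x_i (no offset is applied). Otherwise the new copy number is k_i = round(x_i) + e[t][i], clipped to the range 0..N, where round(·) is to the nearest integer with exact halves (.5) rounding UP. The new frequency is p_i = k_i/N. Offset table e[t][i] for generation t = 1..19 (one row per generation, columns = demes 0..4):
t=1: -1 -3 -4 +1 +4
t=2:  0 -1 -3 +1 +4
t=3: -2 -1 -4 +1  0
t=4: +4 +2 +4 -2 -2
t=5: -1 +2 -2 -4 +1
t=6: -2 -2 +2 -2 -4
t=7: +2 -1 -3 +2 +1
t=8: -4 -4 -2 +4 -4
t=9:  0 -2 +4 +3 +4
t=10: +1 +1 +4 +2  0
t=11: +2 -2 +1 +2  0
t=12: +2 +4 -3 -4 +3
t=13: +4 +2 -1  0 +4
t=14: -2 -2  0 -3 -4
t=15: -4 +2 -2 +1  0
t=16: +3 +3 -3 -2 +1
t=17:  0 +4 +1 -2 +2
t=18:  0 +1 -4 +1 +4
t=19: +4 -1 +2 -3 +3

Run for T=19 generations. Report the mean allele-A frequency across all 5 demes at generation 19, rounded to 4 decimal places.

0.2321

t=0: k=[0 0 0 81 0]
t=1: x=[0.0000 0.0000 7.2900 66.4200 7.2900] k=[0 0 3 67 11]
t=2: x=[0.0000 0.2700 8.4900 56.2000 16.0400] k=[0 0 5 57 20]
t=3: x=[0.0000 0.4500 9.2300 48.9900 23.3300] k=[0 0 5 50 23]
t=4: x=[0.0000 0.4500 8.6000 43.5200 25.4300] k=[0 2 13 42 23]
t=5: x=[0.1800 2.8100 14.6200 37.6800 24.7100] k=[0 5 13 34 26]
t=6: x=[0.4500 5.2700 14.1700 31.3900 26.7200] k=[0 3 16 29 23]
t=7: x=[0.2700 3.9000 16.0000 27.2900 23.5400] k=[2 3 13 29 25]
t=8: x=[2.0900 3.8100 13.5400 27.2000 25.3600] k=[0 0 12 31 21]
t=9: x=[0.0000 1.0800 12.6300 28.3900 21.9000] k=[0 0 17 31 26]
t=10: x=[0.0000 1.5300 16.7300 29.2900 26.4500] k=[0 3 21 31 26]
t=11: x=[0.2700 4.3500 20.2800 29.6500 26.4500] k=[2 2 21 32 26]
t=12: x=[2.0000 3.7100 20.2800 30.4700 26.5400] k=[4 8 17 26 30]
t=13: x=[4.3600 8.4500 17.0000 25.5500 29.6400] k=[8 10 16 26 34]
t=14: x=[8.1800 10.3600 16.3600 25.8200 33.2800] k=[6 8 16 23 29]
t=15: x=[6.1800 8.5400 15.9100 22.9100 28.4600] k=[2 11 14 24 28]
t=16: x=[2.8100 10.4600 14.6300 23.4600 27.6400] k=[6 13 12 21 29]
t=17: x=[6.6300 12.2800 12.9000 20.9100 28.2800] k=[7 16 14 19 30]
t=18: x=[7.8100 15.0100 14.6300 19.5400 29.0100] k=[8 16 11 21 33]
t=19: x=[8.7200 14.8300 12.3500 21.1800 31.9200] k=[13 14 14 18 35]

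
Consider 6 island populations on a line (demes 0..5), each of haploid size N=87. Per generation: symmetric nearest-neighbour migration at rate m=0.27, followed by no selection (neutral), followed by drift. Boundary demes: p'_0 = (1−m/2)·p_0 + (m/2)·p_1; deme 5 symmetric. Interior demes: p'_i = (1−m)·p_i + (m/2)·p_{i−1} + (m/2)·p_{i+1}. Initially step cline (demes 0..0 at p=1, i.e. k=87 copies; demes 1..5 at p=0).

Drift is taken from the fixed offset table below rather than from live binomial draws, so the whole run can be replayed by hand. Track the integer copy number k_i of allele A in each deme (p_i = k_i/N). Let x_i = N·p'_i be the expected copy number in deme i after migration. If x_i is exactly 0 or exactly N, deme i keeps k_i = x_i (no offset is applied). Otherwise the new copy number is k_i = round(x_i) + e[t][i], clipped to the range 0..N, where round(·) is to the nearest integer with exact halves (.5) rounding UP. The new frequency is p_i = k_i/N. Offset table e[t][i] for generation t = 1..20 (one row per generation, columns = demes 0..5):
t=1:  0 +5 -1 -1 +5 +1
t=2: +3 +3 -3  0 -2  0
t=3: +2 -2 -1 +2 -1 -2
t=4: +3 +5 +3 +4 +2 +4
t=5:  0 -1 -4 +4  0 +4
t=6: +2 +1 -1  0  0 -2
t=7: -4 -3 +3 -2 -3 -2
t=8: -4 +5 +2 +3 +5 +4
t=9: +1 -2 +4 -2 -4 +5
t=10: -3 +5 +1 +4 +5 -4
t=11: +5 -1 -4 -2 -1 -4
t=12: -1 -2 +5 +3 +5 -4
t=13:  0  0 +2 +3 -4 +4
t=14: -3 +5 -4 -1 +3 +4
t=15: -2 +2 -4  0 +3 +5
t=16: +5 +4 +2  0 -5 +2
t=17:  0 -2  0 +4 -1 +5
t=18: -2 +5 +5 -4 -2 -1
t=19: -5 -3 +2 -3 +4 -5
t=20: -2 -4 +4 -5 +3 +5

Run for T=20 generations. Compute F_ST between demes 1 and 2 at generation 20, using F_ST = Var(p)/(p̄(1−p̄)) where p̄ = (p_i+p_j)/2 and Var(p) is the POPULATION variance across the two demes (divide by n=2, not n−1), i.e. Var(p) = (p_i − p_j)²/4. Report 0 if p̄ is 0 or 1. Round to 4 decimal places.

t=0: k=[87 0 0 0 0 0]
t=1: x=[75.2550 11.7450 0.0000 0.0000 0.0000 0.0000] k=[75 17 0 0 0 0]
t=2: x=[67.1700 22.5350 2.2950 0.0000 0.0000 0.0000] k=[70 26 0 0 0 0]
t=3: x=[64.0600 28.4300 3.5100 0.0000 0.0000 0.0000] k=[66 26 3 0 0 0]
t=4: x=[60.6000 28.2950 5.7000 0.4050 0.0000 0.0000] k=[64 33 9 4 0 0]
t=5: x=[59.8150 33.9450 11.5650 4.1350 0.5400 0.0000] k=[60 33 8 8 1 0]
t=6: x=[56.3550 33.2700 11.3750 7.0550 1.8100 0.1350] k=[58 34 10 7 2 0]
t=7: x=[54.7600 34.0000 12.8350 6.7300 2.4050 0.2700] k=[51 31 16 5 0 0]
t=8: x=[48.3000 31.6750 16.5400 5.8100 0.6750 0.0000] k=[44 37 19 9 6 0]
t=9: x=[43.0550 35.5150 20.0800 9.9450 5.5950 0.8100] k=[44 34 24 8 2 6]
t=10: x=[42.6500 34.0000 23.1900 9.3500 3.3500 5.4600] k=[40 39 24 13 8 1]
t=11: x=[39.8650 37.1100 24.5400 13.8100 7.7300 1.9450] k=[45 36 21 12 7 0]
t=12: x=[43.7850 35.1900 21.8100 12.5400 6.7300 0.9450] k=[43 33 27 16 12 0]
t=13: x=[41.6500 33.5400 26.3250 16.9450 10.9200 1.6200] k=[42 34 28 20 7 6]
t=14: x=[40.9200 34.2700 27.7300 19.3250 8.6200 6.1350] k=[38 39 24 18 12 10]
t=15: x=[38.1350 36.8400 25.2150 18.0000 12.5400 10.2700] k=[36 39 21 18 16 15]
t=16: x=[36.4050 36.1650 23.0250 18.1350 16.1350 15.1350] k=[41 40 25 18 11 17]
t=17: x=[40.8650 38.1100 26.0800 18.0000 12.7550 16.1900] k=[41 36 26 22 12 21]
t=18: x=[40.3250 35.3250 26.8100 21.1900 14.5650 19.7850] k=[38 40 32 17 13 19]
t=19: x=[38.2700 38.6500 31.0550 18.4850 14.3500 18.1900] k=[33 36 33 15 18 13]
t=20: x=[33.4050 35.1900 30.9750 17.8350 16.9200 13.6750] k=[31 31 35 13 20 19]

0.0022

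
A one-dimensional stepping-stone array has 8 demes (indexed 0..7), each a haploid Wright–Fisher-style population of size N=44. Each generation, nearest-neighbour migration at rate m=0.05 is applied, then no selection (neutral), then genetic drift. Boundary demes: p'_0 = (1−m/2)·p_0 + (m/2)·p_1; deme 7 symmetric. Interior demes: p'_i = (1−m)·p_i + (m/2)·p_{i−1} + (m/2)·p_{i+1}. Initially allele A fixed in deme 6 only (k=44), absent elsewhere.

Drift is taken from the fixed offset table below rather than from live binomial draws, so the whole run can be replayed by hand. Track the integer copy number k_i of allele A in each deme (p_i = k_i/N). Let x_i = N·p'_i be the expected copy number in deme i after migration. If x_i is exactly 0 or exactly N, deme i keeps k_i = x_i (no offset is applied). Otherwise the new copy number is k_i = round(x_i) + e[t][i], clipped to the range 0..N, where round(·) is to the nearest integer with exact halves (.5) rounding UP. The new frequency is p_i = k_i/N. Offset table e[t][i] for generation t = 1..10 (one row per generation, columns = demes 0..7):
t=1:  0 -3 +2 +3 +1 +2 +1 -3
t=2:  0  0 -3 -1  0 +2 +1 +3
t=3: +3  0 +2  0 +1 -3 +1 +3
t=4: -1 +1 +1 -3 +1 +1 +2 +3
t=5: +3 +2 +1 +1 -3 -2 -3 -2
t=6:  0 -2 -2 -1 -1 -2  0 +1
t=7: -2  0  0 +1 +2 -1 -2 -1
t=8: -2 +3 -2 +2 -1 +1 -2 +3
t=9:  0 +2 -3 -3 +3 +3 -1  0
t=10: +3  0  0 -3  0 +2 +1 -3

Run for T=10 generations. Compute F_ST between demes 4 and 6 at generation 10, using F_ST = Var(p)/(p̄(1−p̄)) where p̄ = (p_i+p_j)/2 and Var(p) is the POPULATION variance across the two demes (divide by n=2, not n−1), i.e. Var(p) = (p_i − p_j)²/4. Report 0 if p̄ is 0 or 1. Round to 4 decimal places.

0.2994

t=0: k=[0 0 0 0 0 0 44 0]
t=1: x=[0.0000 0.0000 0.0000 0.0000 0.0000 1.1000 41.8000 1.1000] k=[0 0 0 0 0 3 43 0]
t=2: x=[0.0000 0.0000 0.0000 0.0000 0.0750 3.9250 40.9250 1.0750] k=[0 0 0 0 0 6 42 4]
t=3: x=[0.0000 0.0000 0.0000 0.0000 0.1500 6.7500 40.1500 4.9500] k=[0 0 0 0 1 4 41 8]
t=4: x=[0.0000 0.0000 0.0000 0.0250 1.0500 4.8500 39.2500 8.8250] k=[0 0 0 0 2 6 41 12]
t=5: x=[0.0000 0.0000 0.0000 0.0500 2.0500 6.7750 39.4000 12.7250] k=[0 0 0 1 0 5 36 11]
t=6: x=[0.0000 0.0000 0.0250 0.9500 0.1500 5.6500 34.6000 11.6250] k=[0 0 0 0 0 4 35 13]
t=7: x=[0.0000 0.0000 0.0000 0.0000 0.1000 4.6750 33.6750 13.5500] k=[0 0 0 0 2 4 32 13]
t=8: x=[0.0000 0.0000 0.0000 0.0500 2.0000 4.6500 30.8250 13.4750] k=[0 0 0 2 1 6 29 16]
t=9: x=[0.0000 0.0000 0.0500 1.9250 1.1500 6.4500 28.1000 16.3250] k=[0 0 0 0 4 9 27 16]
t=10: x=[0.0000 0.0000 0.0000 0.1000 4.0250 9.3250 26.2750 16.2750] k=[0 0 0 0 4 11 27 13]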